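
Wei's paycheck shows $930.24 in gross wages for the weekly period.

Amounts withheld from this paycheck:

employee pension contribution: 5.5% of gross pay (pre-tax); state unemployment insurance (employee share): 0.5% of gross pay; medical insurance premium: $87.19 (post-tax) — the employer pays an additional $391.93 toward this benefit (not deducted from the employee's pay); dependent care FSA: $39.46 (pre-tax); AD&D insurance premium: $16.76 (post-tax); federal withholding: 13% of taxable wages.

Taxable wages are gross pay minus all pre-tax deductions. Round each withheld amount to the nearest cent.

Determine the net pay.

$621.87

Dependent care FSA: $39.46
Employee pension contribution: $930.24 × 0.055 = $51.16
Pre-tax total = $39.46 + $51.16 = $90.62
Taxable wages = $930.24 − $90.62 = $839.62
Federal withholding: $839.62 × 0.13 = $109.15
State unemployment insurance (employee share): $930.24 × 0.005 = $4.65
AD&D insurance premium: $16.76
Medical insurance premium: $87.19
(Employer's $391.93 toward medical insurance premium is not withheld from the employee.)
Total deductions = $39.46 + $51.16 + $109.15 + $4.65 + $16.76 + $87.19 = $308.37
Net pay = $930.24 − $308.37 = $621.87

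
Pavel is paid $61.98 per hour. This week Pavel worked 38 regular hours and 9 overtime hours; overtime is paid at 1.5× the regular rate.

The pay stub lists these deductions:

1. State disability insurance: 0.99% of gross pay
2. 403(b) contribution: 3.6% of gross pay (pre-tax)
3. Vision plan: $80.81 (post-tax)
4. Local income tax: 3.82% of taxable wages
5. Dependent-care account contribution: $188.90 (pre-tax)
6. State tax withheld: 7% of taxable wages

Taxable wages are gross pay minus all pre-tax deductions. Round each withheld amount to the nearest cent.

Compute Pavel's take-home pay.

$2,463.25

Regular pay: 38 × $61.98 = $2,355.24
Overtime pay: 9 × $61.98 × 1.5 = $836.73
Gross pay = $2,355.24 + $836.73 = $3,191.97
403(b) contribution: $3,191.97 × 0.036 = $114.91
Dependent-care account contribution: $188.90
Pre-tax total = $114.91 + $188.90 = $303.81
Taxable wages = $3,191.97 − $303.81 = $2,888.16
State tax withheld: $2,888.16 × 0.07 = $202.17
Local income tax: $2,888.16 × 0.0382 = $110.33
State disability insurance: $3,191.97 × 0.0099 = $31.60
Vision plan: $80.81
Total deductions = $114.91 + $188.90 + $202.17 + $110.33 + $31.60 + $80.81 = $728.72
Net pay = $3,191.97 − $728.72 = $2,463.25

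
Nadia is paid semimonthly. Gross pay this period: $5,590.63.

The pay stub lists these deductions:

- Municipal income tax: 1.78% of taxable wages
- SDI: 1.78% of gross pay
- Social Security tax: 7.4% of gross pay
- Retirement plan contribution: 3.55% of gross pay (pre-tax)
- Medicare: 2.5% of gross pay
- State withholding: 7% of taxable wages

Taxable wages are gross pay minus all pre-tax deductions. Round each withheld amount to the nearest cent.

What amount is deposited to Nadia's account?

$4,265.74

Retirement plan contribution: $5,590.63 × 0.0355 = $198.47
Taxable wages = $5,590.63 − $198.47 = $5,392.16
Municipal income tax: $5,392.16 × 0.0178 = $95.98
State withholding: $5,392.16 × 0.07 = $377.45
Social Security tax: $5,590.63 × 0.074 = $413.71
SDI: $5,590.63 × 0.0178 = $99.51
Medicare: $5,590.63 × 0.025 = $139.77
Total deductions = $198.47 + $95.98 + $377.45 + $413.71 + $99.51 + $139.77 = $1,324.89
Net pay = $5,590.63 − $1,324.89 = $4,265.74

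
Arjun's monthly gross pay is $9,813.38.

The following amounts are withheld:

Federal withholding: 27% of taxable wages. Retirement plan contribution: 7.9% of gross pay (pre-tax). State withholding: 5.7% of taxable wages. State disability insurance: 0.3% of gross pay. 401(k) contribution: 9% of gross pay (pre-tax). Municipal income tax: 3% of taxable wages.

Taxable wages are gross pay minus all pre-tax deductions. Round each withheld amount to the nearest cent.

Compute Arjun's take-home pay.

$5,214.17

Retirement plan contribution: $9,813.38 × 0.079 = $775.26
401(k) contribution: $9,813.38 × 0.09 = $883.20
Pre-tax total = $775.26 + $883.20 = $1,658.46
Taxable wages = $9,813.38 − $1,658.46 = $8,154.92
State withholding: $8,154.92 × 0.057 = $464.83
Federal withholding: $8,154.92 × 0.27 = $2,201.83
Municipal income tax: $8,154.92 × 0.03 = $244.65
State disability insurance: $9,813.38 × 0.003 = $29.44
Total deductions = $775.26 + $883.20 + $464.83 + $2,201.83 + $244.65 + $29.44 = $4,599.21
Net pay = $9,813.38 − $4,599.21 = $5,214.17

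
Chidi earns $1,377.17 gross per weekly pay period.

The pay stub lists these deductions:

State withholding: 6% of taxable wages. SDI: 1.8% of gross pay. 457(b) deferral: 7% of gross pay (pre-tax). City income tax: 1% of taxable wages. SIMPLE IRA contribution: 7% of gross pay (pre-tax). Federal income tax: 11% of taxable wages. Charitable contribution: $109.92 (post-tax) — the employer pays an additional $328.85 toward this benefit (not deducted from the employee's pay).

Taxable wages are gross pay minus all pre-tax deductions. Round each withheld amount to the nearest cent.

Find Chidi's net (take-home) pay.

$836.48

SIMPLE IRA contribution: $1,377.17 × 0.07 = $96.40
457(b) deferral: $1,377.17 × 0.07 = $96.40
Pre-tax total = $96.40 + $96.40 = $192.80
Taxable wages = $1,377.17 − $192.80 = $1,184.37
State withholding: $1,184.37 × 0.06 = $71.06
City income tax: $1,184.37 × 0.01 = $11.84
Federal income tax: $1,184.37 × 0.11 = $130.28
SDI: $1,377.17 × 0.018 = $24.79
Charitable contribution: $109.92
(Employer's $328.85 toward charitable contribution is not withheld from the employee.)
Total deductions = $96.40 + $96.40 + $71.06 + $11.84 + $130.28 + $24.79 + $109.92 = $540.69
Net pay = $1,377.17 − $540.69 = $836.48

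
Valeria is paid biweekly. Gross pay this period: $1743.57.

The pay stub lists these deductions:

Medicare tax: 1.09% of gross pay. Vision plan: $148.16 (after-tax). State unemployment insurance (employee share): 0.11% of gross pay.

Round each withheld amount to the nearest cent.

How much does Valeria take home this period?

$1574.49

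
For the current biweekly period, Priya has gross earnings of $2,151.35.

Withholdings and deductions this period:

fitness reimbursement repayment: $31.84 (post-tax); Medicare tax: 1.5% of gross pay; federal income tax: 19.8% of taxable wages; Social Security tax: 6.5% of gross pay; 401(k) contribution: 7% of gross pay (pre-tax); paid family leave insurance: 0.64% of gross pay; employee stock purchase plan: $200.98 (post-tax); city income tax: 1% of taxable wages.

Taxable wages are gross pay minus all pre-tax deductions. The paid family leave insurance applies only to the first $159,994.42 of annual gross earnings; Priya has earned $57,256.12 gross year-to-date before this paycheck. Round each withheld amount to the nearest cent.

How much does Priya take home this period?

401(k) contribution: $2,151.35 × 0.07 = $150.59
Taxable wages = $2,151.35 − $150.59 = $2,000.76
City income tax: $2,000.76 × 0.01 = $20.01
Federal income tax: $2,000.76 × 0.198 = $396.15
Medicare tax: $2,151.35 × 0.015 = $32.27
Social Security tax: $2,151.35 × 0.065 = $139.84
Paid family leave insurance: cap not yet reached, full $2,151.35 is subject → $2,151.35 × 0.0064 = $13.77
Fitness reimbursement repayment: $31.84
Employee stock purchase plan: $200.98
Total deductions = $150.59 + $20.01 + $396.15 + $32.27 + $139.84 + $13.77 + $31.84 + $200.98 = $985.45
Net pay = $2,151.35 − $985.45 = $1,165.90

$1,165.90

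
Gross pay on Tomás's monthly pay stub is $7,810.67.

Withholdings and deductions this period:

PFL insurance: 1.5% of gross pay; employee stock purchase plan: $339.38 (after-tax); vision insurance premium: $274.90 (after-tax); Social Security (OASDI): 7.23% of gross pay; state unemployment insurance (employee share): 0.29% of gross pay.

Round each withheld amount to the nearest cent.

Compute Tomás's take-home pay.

$6,491.87

State unemployment insurance (employee share): $7,810.67 × 0.0029 = $22.65
Social Security (OASDI): $7,810.67 × 0.0723 = $564.71
PFL insurance: $7,810.67 × 0.015 = $117.16
Vision insurance premium: $274.90
Employee stock purchase plan: $339.38
Total deductions = $22.65 + $564.71 + $117.16 + $274.90 + $339.38 = $1,318.80
Net pay = $7,810.67 − $1,318.80 = $6,491.87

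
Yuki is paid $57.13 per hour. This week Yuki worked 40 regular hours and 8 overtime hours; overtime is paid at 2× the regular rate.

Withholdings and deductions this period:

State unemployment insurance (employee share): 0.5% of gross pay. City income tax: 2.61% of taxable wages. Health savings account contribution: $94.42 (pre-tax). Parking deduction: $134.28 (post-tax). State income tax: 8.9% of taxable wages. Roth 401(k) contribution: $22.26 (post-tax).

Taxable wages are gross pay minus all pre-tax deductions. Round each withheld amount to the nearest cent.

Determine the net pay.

$2574.95

Regular pay: 40 × $57.13 = $2285.20
Overtime pay: 8 × $57.13 × 2 = $914.08
Gross pay = $2285.20 + $914.08 = $3199.28
Health savings account contribution: $94.42
Taxable wages = $3199.28 − $94.42 = $3104.86
City income tax: $3104.86 × 0.0261 = $81.04
State income tax: $3104.86 × 0.089 = $276.33
State unemployment insurance (employee share): $3199.28 × 0.005 = $16.00
Roth 401(k) contribution: $22.26
Parking deduction: $134.28
Total deductions = $94.42 + $81.04 + $276.33 + $16.00 + $22.26 + $134.28 = $624.33
Net pay = $3199.28 − $624.33 = $2574.95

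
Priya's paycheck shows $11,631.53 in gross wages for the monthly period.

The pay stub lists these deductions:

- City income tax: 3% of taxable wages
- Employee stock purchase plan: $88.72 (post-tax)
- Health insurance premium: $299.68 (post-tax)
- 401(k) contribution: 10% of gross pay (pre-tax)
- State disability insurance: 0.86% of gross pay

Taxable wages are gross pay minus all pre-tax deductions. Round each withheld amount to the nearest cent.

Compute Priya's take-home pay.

$9,665.90

401(k) contribution: $11,631.53 × 0.1 = $1,163.15
Taxable wages = $11,631.53 − $1,163.15 = $10,468.38
City income tax: $10,468.38 × 0.03 = $314.05
State disability insurance: $11,631.53 × 0.0086 = $100.03
Health insurance premium: $299.68
Employee stock purchase plan: $88.72
Total deductions = $1,163.15 + $314.05 + $100.03 + $299.68 + $88.72 = $1,965.63
Net pay = $11,631.53 − $1,965.63 = $9,665.90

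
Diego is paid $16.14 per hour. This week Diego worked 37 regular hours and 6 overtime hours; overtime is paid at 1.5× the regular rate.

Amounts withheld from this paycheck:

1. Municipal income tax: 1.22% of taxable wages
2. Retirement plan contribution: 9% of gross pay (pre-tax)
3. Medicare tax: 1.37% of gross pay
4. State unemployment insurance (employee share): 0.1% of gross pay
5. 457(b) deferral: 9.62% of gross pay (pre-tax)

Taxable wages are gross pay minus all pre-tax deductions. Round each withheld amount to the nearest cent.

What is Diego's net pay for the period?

$585.92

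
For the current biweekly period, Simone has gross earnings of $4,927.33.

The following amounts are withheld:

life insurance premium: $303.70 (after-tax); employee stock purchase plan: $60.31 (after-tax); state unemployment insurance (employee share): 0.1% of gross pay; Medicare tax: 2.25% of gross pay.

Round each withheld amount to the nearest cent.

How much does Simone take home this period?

Medicare tax: $4,927.33 × 0.0225 = $110.86
State unemployment insurance (employee share): $4,927.33 × 0.001 = $4.93
Employee stock purchase plan: $60.31
Life insurance premium: $303.70
Total deductions = $110.86 + $4.93 + $60.31 + $303.70 = $479.80
Net pay = $4,927.33 − $479.80 = $4,447.53

$4,447.53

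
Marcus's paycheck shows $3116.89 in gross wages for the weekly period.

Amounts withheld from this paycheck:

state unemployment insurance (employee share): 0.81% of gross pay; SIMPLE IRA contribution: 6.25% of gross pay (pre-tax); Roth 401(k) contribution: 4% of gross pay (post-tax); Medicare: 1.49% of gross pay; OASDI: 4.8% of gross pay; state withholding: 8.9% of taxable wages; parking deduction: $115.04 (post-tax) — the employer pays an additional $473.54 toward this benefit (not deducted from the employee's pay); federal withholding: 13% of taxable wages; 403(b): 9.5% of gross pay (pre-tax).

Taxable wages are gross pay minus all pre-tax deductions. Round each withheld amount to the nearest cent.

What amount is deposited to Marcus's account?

SIMPLE IRA contribution: $3116.89 × 0.0625 = $194.81
403(b): $3116.89 × 0.095 = $296.10
Pre-tax total = $194.81 + $296.10 = $490.91
Taxable wages = $3116.89 − $490.91 = $2625.98
State withholding: $2625.98 × 0.089 = $233.71
Federal withholding: $2625.98 × 0.13 = $341.38
Medicare: $3116.89 × 0.0149 = $46.44
OASDI: $3116.89 × 0.048 = $149.61
State unemployment insurance (employee share): $3116.89 × 0.0081 = $25.25
Roth 401(k) contribution: $3116.89 × 0.04 = $124.68
Parking deduction: $115.04
(Employer's $473.54 toward parking deduction is not withheld from the employee.)
Total deductions = $194.81 + $296.10 + $233.71 + $341.38 + $46.44 + $149.61 + $25.25 + $124.68 + $115.04 = $1527.02
Net pay = $3116.89 − $1527.02 = $1589.87

$1589.87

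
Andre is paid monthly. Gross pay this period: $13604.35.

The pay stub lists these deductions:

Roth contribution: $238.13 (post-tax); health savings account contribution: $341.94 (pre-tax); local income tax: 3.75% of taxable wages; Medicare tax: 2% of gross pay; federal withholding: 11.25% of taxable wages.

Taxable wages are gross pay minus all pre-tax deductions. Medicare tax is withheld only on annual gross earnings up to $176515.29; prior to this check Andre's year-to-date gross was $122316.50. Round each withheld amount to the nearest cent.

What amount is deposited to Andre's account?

$10762.83

Health savings account contribution: $341.94
Taxable wages = $13604.35 − $341.94 = $13262.41
Federal withholding: $13262.41 × 0.1125 = $1492.02
Local income tax: $13262.41 × 0.0375 = $497.34
Medicare tax: cap not yet reached, full $13604.35 is subject → $13604.35 × 0.02 = $272.09
Roth contribution: $238.13
Total deductions = $341.94 + $1492.02 + $497.34 + $272.09 + $238.13 = $2841.52
Net pay = $13604.35 − $2841.52 = $10762.83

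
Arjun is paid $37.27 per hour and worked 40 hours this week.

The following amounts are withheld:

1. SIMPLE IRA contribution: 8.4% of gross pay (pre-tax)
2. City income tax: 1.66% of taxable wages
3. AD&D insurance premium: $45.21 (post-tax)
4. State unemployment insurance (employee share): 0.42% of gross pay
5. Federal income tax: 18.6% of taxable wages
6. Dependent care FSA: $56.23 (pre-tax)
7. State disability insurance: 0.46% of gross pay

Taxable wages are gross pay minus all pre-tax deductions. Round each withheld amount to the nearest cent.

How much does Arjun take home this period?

Gross pay: 40 × $37.27 = $1490.80
SIMPLE IRA contribution: $1490.80 × 0.084 = $125.23
Dependent care FSA: $56.23
Pre-tax total = $125.23 + $56.23 = $181.46
Taxable wages = $1490.80 − $181.46 = $1309.34
Federal income tax: $1309.34 × 0.186 = $243.54
City income tax: $1309.34 × 0.0166 = $21.74
State unemployment insurance (employee share): $1490.80 × 0.0042 = $6.26
State disability insurance: $1490.80 × 0.0046 = $6.86
AD&D insurance premium: $45.21
Total deductions = $125.23 + $56.23 + $243.54 + $21.74 + $6.26 + $6.86 + $45.21 = $505.07
Net pay = $1490.80 − $505.07 = $985.73

$985.73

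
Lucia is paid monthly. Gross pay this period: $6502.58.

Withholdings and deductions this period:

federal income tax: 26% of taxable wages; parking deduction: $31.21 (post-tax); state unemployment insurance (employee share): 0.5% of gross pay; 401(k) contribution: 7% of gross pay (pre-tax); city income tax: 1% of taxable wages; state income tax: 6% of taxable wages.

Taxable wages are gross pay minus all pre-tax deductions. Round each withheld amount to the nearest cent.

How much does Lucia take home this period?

$3988.05

401(k) contribution: $6502.58 × 0.07 = $455.18
Taxable wages = $6502.58 − $455.18 = $6047.40
Federal income tax: $6047.40 × 0.26 = $1572.32
City income tax: $6047.40 × 0.01 = $60.47
State income tax: $6047.40 × 0.06 = $362.84
State unemployment insurance (employee share): $6502.58 × 0.005 = $32.51
Parking deduction: $31.21
Total deductions = $455.18 + $1572.32 + $60.47 + $362.84 + $32.51 + $31.21 = $2514.53
Net pay = $6502.58 − $2514.53 = $3988.05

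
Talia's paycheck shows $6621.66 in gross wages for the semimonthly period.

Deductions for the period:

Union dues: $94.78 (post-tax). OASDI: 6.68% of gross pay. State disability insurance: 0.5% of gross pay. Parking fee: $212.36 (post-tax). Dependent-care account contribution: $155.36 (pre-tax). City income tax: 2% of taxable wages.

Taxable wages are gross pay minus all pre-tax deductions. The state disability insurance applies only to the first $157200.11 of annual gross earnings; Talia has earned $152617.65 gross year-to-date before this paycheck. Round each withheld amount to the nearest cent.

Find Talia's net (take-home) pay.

Dependent-care account contribution: $155.36
Taxable wages = $6621.66 − $155.36 = $6466.30
City income tax: $6466.30 × 0.02 = $129.33
State disability insurance: only $157200.11 − $152617.65 = $4582.46 of this check is subject → $4582.46 × 0.005 = $22.91
OASDI: $6621.66 × 0.0668 = $442.33
Union dues: $94.78
Parking fee: $212.36
Total deductions = $155.36 + $129.33 + $22.91 + $442.33 + $94.78 + $212.36 = $1057.07
Net pay = $6621.66 − $1057.07 = $5564.59

$5564.59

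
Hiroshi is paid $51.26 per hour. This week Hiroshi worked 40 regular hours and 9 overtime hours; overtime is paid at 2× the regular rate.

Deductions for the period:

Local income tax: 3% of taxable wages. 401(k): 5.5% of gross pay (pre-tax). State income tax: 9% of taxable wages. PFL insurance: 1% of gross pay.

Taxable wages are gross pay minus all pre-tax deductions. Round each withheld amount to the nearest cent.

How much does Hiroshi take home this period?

Regular pay: 40 × $51.26 = $2,050.40
Overtime pay: 9 × $51.26 × 2 = $922.68
Gross pay = $2,050.40 + $922.68 = $2,973.08
401(k): $2,973.08 × 0.055 = $163.52
Taxable wages = $2,973.08 − $163.52 = $2,809.56
State income tax: $2,809.56 × 0.09 = $252.86
Local income tax: $2,809.56 × 0.03 = $84.29
PFL insurance: $2,973.08 × 0.01 = $29.73
Total deductions = $163.52 + $252.86 + $84.29 + $29.73 = $530.40
Net pay = $2,973.08 − $530.40 = $2,442.68

$2,442.68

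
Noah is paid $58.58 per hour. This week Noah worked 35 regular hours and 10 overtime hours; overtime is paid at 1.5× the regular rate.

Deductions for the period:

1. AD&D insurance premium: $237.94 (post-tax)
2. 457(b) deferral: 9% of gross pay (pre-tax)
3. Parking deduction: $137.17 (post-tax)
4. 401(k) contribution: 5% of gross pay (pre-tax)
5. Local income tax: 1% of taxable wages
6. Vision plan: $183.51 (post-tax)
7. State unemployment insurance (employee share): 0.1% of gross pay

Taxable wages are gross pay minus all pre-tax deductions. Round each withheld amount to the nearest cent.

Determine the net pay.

Regular pay: 35 × $58.58 = $2050.30
Overtime pay: 10 × $58.58 × 1.5 = $878.70
Gross pay = $2050.30 + $878.70 = $2929.00
401(k) contribution: $2929.00 × 0.05 = $146.45
457(b) deferral: $2929.00 × 0.09 = $263.61
Pre-tax total = $146.45 + $263.61 = $410.06
Taxable wages = $2929.00 − $410.06 = $2518.94
Local income tax: $2518.94 × 0.01 = $25.19
State unemployment insurance (employee share): $2929.00 × 0.001 = $2.93
AD&D insurance premium: $237.94
Parking deduction: $137.17
Vision plan: $183.51
Total deductions = $146.45 + $263.61 + $25.19 + $2.93 + $237.94 + $137.17 + $183.51 = $996.80
Net pay = $2929.00 − $996.80 = $1932.20

$1932.20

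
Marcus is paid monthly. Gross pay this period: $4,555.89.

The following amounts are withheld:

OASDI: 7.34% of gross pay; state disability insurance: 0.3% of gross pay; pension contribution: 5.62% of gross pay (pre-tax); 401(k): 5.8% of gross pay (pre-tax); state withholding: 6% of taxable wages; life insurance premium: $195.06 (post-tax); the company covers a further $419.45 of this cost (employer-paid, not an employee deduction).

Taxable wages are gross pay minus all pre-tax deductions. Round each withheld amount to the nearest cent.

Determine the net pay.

$3,250.34

Pension contribution: $4,555.89 × 0.0562 = $256.04
401(k): $4,555.89 × 0.058 = $264.24
Pre-tax total = $256.04 + $264.24 = $520.28
Taxable wages = $4,555.89 − $520.28 = $4,035.61
State withholding: $4,035.61 × 0.06 = $242.14
OASDI: $4,555.89 × 0.0734 = $334.40
State disability insurance: $4,555.89 × 0.003 = $13.67
Life insurance premium: $195.06
(Employer's $419.45 toward life insurance premium is not withheld from the employee.)
Total deductions = $256.04 + $264.24 + $242.14 + $334.40 + $13.67 + $195.06 = $1,305.55
Net pay = $4,555.89 − $1,305.55 = $3,250.34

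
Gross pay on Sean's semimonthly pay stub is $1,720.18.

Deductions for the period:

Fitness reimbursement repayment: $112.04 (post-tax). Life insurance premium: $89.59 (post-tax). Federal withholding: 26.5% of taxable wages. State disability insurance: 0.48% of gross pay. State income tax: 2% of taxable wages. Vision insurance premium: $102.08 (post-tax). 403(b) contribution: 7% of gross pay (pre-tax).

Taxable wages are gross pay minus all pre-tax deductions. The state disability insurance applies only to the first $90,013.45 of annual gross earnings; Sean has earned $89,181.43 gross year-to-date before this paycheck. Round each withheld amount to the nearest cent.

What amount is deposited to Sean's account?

$836.13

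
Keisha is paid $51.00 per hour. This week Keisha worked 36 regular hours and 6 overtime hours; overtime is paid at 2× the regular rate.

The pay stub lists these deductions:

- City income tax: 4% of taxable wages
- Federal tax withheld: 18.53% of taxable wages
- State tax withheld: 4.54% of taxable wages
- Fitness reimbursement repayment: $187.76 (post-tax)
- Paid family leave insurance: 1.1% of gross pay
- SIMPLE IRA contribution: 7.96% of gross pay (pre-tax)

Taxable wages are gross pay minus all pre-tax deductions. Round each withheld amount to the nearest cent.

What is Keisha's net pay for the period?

$1428.52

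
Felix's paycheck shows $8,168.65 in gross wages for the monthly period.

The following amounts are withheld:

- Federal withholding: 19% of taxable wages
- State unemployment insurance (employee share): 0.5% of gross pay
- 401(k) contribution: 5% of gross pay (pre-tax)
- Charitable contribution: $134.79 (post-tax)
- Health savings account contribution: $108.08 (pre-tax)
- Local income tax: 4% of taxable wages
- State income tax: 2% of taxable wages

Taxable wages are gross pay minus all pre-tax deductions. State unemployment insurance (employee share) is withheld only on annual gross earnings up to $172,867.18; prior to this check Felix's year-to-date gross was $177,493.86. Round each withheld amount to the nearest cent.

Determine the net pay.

$5,604.31

Health savings account contribution: $108.08
401(k) contribution: $8,168.65 × 0.05 = $408.43
Pre-tax total = $108.08 + $408.43 = $516.51
Taxable wages = $8,168.65 − $516.51 = $7,652.14
State income tax: $7,652.14 × 0.02 = $153.04
Federal withholding: $7,652.14 × 0.19 = $1,453.91
Local income tax: $7,652.14 × 0.04 = $306.09
State unemployment insurance (employee share): annual cap $172,867.18 already reached (YTD $177,493.86), so $0.00
Charitable contribution: $134.79
Total deductions = $108.08 + $408.43 + $153.04 + $1,453.91 + $306.09 + $0.00 + $134.79 = $2,564.34
Net pay = $8,168.65 − $2,564.34 = $5,604.31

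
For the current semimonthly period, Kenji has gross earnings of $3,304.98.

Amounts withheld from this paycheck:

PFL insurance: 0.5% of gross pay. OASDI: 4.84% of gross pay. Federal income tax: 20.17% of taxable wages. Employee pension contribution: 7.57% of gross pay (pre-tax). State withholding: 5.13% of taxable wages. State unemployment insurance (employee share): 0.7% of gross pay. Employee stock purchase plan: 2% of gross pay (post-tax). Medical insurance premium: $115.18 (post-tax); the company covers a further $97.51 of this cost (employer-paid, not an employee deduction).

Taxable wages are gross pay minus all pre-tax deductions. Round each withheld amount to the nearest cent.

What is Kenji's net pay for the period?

Employee pension contribution: $3,304.98 × 0.0757 = $250.19
Taxable wages = $3,304.98 − $250.19 = $3,054.79
State withholding: $3,054.79 × 0.0513 = $156.71
Federal income tax: $3,054.79 × 0.2017 = $616.15
OASDI: $3,304.98 × 0.0484 = $159.96
State unemployment insurance (employee share): $3,304.98 × 0.007 = $23.13
PFL insurance: $3,304.98 × 0.005 = $16.52
Employee stock purchase plan: $3,304.98 × 0.02 = $66.10
Medical insurance premium: $115.18
(Employer's $97.51 toward medical insurance premium is not withheld from the employee.)
Total deductions = $250.19 + $156.71 + $616.15 + $159.96 + $23.13 + $16.52 + $66.10 + $115.18 = $1,403.94
Net pay = $3,304.98 − $1,403.94 = $1,901.04

$1,901.04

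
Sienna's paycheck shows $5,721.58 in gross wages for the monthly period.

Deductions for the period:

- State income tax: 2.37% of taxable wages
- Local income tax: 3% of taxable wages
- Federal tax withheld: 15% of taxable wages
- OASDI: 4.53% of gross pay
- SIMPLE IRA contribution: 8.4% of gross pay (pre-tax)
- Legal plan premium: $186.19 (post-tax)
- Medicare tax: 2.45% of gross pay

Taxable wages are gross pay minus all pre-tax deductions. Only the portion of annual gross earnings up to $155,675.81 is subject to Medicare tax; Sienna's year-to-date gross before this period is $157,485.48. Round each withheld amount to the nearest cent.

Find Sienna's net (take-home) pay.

SIMPLE IRA contribution: $5,721.58 × 0.084 = $480.61
Taxable wages = $5,721.58 − $480.61 = $5,240.97
Federal tax withheld: $5,240.97 × 0.15 = $786.15
State income tax: $5,240.97 × 0.0237 = $124.21
Local income tax: $5,240.97 × 0.03 = $157.23
OASDI: $5,721.58 × 0.0453 = $259.19
Medicare tax: annual cap $155,675.81 already reached (YTD $157,485.48), so $0.00
Legal plan premium: $186.19
Total deductions = $480.61 + $786.15 + $124.21 + $157.23 + $259.19 + $0.00 + $186.19 = $1,993.58
Net pay = $5,721.58 − $1,993.58 = $3,728.00

$3,728.00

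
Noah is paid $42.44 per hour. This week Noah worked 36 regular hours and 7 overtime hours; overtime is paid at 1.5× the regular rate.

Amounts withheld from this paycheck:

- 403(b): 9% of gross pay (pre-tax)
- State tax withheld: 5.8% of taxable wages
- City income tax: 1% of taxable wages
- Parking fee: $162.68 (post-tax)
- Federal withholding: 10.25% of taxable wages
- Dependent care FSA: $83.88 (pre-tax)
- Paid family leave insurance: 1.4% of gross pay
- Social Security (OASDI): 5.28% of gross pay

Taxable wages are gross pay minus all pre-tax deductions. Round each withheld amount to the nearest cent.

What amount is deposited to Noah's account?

$1,125.57

Regular pay: 36 × $42.44 = $1,527.84
Overtime pay: 7 × $42.44 × 1.5 = $445.62
Gross pay = $1,527.84 + $445.62 = $1,973.46
403(b): $1,973.46 × 0.09 = $177.61
Dependent care FSA: $83.88
Pre-tax total = $177.61 + $83.88 = $261.49
Taxable wages = $1,973.46 − $261.49 = $1,711.97
State tax withheld: $1,711.97 × 0.058 = $99.29
Federal withholding: $1,711.97 × 0.1025 = $175.48
City income tax: $1,711.97 × 0.01 = $17.12
Social Security (OASDI): $1,973.46 × 0.0528 = $104.20
Paid family leave insurance: $1,973.46 × 0.014 = $27.63
Parking fee: $162.68
Total deductions = $177.61 + $83.88 + $99.29 + $175.48 + $17.12 + $104.20 + $27.63 + $162.68 = $847.89
Net pay = $1,973.46 − $847.89 = $1,125.57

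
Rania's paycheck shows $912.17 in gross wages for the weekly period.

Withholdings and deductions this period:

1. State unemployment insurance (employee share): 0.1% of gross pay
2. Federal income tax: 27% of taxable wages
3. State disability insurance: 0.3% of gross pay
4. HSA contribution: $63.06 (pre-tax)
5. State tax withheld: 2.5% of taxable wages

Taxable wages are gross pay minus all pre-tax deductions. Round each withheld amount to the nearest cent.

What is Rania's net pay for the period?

$594.97

HSA contribution: $63.06
Taxable wages = $912.17 − $63.06 = $849.11
State tax withheld: $849.11 × 0.025 = $21.23
Federal income tax: $849.11 × 0.27 = $229.26
State unemployment insurance (employee share): $912.17 × 0.001 = $0.91
State disability insurance: $912.17 × 0.003 = $2.74
Total deductions = $63.06 + $21.23 + $229.26 + $0.91 + $2.74 = $317.20
Net pay = $912.17 − $317.20 = $594.97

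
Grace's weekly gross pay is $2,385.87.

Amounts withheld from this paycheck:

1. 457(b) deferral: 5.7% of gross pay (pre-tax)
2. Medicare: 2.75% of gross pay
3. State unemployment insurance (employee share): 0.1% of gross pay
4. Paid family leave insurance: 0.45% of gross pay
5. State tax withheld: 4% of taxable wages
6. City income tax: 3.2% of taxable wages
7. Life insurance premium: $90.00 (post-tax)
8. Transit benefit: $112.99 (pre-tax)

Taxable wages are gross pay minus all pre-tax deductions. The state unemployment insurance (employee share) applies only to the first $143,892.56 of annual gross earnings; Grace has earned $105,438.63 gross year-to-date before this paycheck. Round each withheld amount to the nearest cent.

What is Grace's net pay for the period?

$1,814.29

Transit benefit: $112.99
457(b) deferral: $2,385.87 × 0.057 = $135.99
Pre-tax total = $112.99 + $135.99 = $248.98
Taxable wages = $2,385.87 − $248.98 = $2,136.89
State tax withheld: $2,136.89 × 0.04 = $85.48
City income tax: $2,136.89 × 0.032 = $68.38
Medicare: $2,385.87 × 0.0275 = $65.61
State unemployment insurance (employee share): cap not yet reached, full $2,385.87 is subject → $2,385.87 × 0.001 = $2.39
Paid family leave insurance: $2,385.87 × 0.0045 = $10.74
Life insurance premium: $90.00
Total deductions = $112.99 + $135.99 + $85.48 + $68.38 + $65.61 + $2.39 + $10.74 + $90.00 = $571.58
Net pay = $2,385.87 − $571.58 = $1,814.29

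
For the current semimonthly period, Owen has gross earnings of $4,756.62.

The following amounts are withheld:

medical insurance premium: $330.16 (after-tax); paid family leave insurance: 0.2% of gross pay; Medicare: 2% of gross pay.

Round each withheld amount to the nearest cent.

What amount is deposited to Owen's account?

Medicare: $4,756.62 × 0.02 = $95.13
Paid family leave insurance: $4,756.62 × 0.002 = $9.51
Medical insurance premium: $330.16
Total deductions = $95.13 + $9.51 + $330.16 = $434.80
Net pay = $4,756.62 − $434.80 = $4,321.82

$4,321.82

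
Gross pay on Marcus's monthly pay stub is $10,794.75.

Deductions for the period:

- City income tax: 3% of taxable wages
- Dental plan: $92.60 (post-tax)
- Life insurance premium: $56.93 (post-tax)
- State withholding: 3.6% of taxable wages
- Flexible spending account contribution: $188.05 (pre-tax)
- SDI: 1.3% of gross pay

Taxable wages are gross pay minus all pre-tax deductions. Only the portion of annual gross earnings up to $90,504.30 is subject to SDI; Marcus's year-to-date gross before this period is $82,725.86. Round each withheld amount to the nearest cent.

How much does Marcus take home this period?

Flexible spending account contribution: $188.05
Taxable wages = $10,794.75 − $188.05 = $10,606.70
City income tax: $10,606.70 × 0.03 = $318.20
State withholding: $10,606.70 × 0.036 = $381.84
SDI: only $90,504.30 − $82,725.86 = $7,778.44 of this check is subject → $7,778.44 × 0.013 = $101.12
Dental plan: $92.60
Life insurance premium: $56.93
Total deductions = $188.05 + $318.20 + $381.84 + $101.12 + $92.60 + $56.93 = $1,138.74
Net pay = $10,794.75 − $1,138.74 = $9,656.01

$9,656.01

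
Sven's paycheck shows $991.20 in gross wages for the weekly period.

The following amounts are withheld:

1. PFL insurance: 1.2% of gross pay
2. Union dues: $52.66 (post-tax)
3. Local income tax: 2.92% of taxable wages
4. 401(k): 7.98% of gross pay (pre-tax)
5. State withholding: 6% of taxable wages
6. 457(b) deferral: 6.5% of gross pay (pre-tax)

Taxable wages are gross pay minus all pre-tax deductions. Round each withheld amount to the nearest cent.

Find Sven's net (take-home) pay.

$707.51

457(b) deferral: $991.20 × 0.065 = $64.43
401(k): $991.20 × 0.0798 = $79.10
Pre-tax total = $64.43 + $79.10 = $143.53
Taxable wages = $991.20 − $143.53 = $847.67
Local income tax: $847.67 × 0.0292 = $24.75
State withholding: $847.67 × 0.06 = $50.86
PFL insurance: $991.20 × 0.012 = $11.89
Union dues: $52.66
Total deductions = $64.43 + $79.10 + $24.75 + $50.86 + $11.89 + $52.66 = $283.69
Net pay = $991.20 − $283.69 = $707.51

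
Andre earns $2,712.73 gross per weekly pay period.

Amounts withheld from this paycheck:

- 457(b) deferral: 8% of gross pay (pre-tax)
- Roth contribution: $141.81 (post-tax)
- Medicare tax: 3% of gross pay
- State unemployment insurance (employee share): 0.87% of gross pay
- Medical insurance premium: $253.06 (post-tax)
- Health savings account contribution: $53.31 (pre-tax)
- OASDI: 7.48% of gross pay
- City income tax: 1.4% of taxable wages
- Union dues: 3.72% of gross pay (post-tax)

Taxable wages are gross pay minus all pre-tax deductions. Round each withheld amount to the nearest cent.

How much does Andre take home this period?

$1,604.54

Health savings account contribution: $53.31
457(b) deferral: $2,712.73 × 0.08 = $217.02
Pre-tax total = $53.31 + $217.02 = $270.33
Taxable wages = $2,712.73 − $270.33 = $2,442.40
City income tax: $2,442.40 × 0.014 = $34.19
Medicare tax: $2,712.73 × 0.03 = $81.38
OASDI: $2,712.73 × 0.0748 = $202.91
State unemployment insurance (employee share): $2,712.73 × 0.0087 = $23.60
Union dues: $2,712.73 × 0.0372 = $100.91
Medical insurance premium: $253.06
Roth contribution: $141.81
Total deductions = $53.31 + $217.02 + $34.19 + $81.38 + $202.91 + $23.60 + $100.91 + $253.06 + $141.81 = $1,108.19
Net pay = $2,712.73 − $1,108.19 = $1,604.54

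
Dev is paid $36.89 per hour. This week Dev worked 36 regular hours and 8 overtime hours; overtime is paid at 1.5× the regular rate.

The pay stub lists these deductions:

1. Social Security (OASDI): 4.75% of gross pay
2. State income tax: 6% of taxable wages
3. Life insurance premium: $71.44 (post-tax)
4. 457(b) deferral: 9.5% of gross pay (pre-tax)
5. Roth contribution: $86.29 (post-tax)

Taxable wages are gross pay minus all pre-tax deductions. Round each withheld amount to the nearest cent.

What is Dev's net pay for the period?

$1,264.51

Regular pay: 36 × $36.89 = $1,328.04
Overtime pay: 8 × $36.89 × 1.5 = $442.68
Gross pay = $1,328.04 + $442.68 = $1,770.72
457(b) deferral: $1,770.72 × 0.095 = $168.22
Taxable wages = $1,770.72 − $168.22 = $1,602.50
State income tax: $1,602.50 × 0.06 = $96.15
Social Security (OASDI): $1,770.72 × 0.0475 = $84.11
Life insurance premium: $71.44
Roth contribution: $86.29
Total deductions = $168.22 + $96.15 + $84.11 + $71.44 + $86.29 = $506.21
Net pay = $1,770.72 − $506.21 = $1,264.51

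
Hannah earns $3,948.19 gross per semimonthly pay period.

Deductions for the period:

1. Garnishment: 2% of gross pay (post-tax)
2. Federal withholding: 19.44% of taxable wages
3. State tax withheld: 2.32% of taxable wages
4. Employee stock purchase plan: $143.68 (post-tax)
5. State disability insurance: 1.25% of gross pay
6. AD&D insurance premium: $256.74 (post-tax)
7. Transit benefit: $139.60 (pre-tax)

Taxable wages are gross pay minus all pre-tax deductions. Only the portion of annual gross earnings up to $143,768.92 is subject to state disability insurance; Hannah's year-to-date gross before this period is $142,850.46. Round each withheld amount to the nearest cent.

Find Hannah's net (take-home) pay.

Transit benefit: $139.60
Taxable wages = $3,948.19 − $139.60 = $3,808.59
Federal withholding: $3,808.59 × 0.1944 = $740.39
State tax withheld: $3,808.59 × 0.0232 = $88.36
State disability insurance: only $143,768.92 − $142,850.46 = $918.46 of this check is subject → $918.46 × 0.0125 = $11.48
Employee stock purchase plan: $143.68
Garnishment: $3,948.19 × 0.02 = $78.96
AD&D insurance premium: $256.74
Total deductions = $139.60 + $740.39 + $88.36 + $11.48 + $143.68 + $78.96 + $256.74 = $1,459.21
Net pay = $3,948.19 − $1,459.21 = $2,488.98

$2,488.98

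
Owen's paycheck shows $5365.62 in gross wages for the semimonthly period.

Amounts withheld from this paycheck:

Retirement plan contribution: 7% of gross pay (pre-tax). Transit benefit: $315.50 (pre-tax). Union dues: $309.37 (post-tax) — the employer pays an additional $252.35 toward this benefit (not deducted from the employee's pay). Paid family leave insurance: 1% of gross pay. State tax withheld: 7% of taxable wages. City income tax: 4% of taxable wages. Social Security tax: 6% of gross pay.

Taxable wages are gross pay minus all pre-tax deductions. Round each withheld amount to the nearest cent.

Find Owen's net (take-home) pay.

$3475.36

Retirement plan contribution: $5365.62 × 0.07 = $375.59
Transit benefit: $315.50
Pre-tax total = $375.59 + $315.50 = $691.09
Taxable wages = $5365.62 − $691.09 = $4674.53
City income tax: $4674.53 × 0.04 = $186.98
State tax withheld: $4674.53 × 0.07 = $327.22
Paid family leave insurance: $5365.62 × 0.01 = $53.66
Social Security tax: $5365.62 × 0.06 = $321.94
Union dues: $309.37
(Employer's $252.35 toward union dues is not withheld from the employee.)
Total deductions = $375.59 + $315.50 + $186.98 + $327.22 + $53.66 + $321.94 + $309.37 = $1890.26
Net pay = $5365.62 − $1890.26 = $3475.36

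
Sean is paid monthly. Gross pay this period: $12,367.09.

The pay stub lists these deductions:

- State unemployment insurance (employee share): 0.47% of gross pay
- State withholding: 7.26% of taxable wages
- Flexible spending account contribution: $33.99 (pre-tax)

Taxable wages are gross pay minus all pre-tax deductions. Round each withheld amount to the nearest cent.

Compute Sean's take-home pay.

$11,379.59

Flexible spending account contribution: $33.99
Taxable wages = $12,367.09 − $33.99 = $12,333.10
State withholding: $12,333.10 × 0.0726 = $895.38
State unemployment insurance (employee share): $12,367.09 × 0.0047 = $58.13
Total deductions = $33.99 + $895.38 + $58.13 = $987.50
Net pay = $12,367.09 − $987.50 = $11,379.59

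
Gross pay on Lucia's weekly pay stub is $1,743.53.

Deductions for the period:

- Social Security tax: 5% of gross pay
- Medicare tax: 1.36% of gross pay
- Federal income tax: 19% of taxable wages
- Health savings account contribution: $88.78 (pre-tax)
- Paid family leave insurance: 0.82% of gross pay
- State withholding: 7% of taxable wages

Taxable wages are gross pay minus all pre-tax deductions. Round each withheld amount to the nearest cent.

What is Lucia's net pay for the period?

$1,099.33

Health savings account contribution: $88.78
Taxable wages = $1,743.53 − $88.78 = $1,654.75
State withholding: $1,654.75 × 0.07 = $115.83
Federal income tax: $1,654.75 × 0.19 = $314.40
Social Security tax: $1,743.53 × 0.05 = $87.18
Medicare tax: $1,743.53 × 0.0136 = $23.71
Paid family leave insurance: $1,743.53 × 0.0082 = $14.30
Total deductions = $88.78 + $115.83 + $314.40 + $87.18 + $23.71 + $14.30 = $644.20
Net pay = $1,743.53 − $644.20 = $1,099.33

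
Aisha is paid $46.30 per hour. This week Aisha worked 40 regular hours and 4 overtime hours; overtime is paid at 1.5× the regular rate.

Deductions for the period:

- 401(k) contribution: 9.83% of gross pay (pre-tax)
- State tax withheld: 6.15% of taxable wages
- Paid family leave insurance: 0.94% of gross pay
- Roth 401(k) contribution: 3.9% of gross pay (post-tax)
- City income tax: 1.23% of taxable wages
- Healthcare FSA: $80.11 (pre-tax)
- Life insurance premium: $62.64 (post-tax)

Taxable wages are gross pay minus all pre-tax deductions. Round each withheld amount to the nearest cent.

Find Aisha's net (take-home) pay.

Regular pay: 40 × $46.30 = $1852.00
Overtime pay: 4 × $46.30 × 1.5 = $277.80
Gross pay = $1852.00 + $277.80 = $2129.80
Healthcare FSA: $80.11
401(k) contribution: $2129.80 × 0.0983 = $209.36
Pre-tax total = $80.11 + $209.36 = $289.47
Taxable wages = $2129.80 − $289.47 = $1840.33
State tax withheld: $1840.33 × 0.0615 = $113.18
City income tax: $1840.33 × 0.0123 = $22.64
Paid family leave insurance: $2129.80 × 0.0094 = $20.02
Life insurance premium: $62.64
Roth 401(k) contribution: $2129.80 × 0.039 = $83.06
Total deductions = $80.11 + $209.36 + $113.18 + $22.64 + $20.02 + $62.64 + $83.06 = $591.01
Net pay = $2129.80 − $591.01 = $1538.79

$1538.79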